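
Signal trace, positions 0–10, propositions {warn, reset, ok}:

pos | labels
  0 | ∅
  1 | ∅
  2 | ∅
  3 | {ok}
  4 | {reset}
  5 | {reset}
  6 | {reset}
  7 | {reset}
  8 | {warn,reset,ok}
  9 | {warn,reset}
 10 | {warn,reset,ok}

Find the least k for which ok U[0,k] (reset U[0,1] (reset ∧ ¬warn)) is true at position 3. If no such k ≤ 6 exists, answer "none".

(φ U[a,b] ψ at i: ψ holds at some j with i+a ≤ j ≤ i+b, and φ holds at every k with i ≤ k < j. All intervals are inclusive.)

Need earliest j ≥ 3 with (reset U[0,1] (reset ∧ ¬warn)), and ok at every k in [3,j-1].
  j=3: rhs fails.
  j=4: rhs holds; lhs holds on [3,3]. k = 1.

1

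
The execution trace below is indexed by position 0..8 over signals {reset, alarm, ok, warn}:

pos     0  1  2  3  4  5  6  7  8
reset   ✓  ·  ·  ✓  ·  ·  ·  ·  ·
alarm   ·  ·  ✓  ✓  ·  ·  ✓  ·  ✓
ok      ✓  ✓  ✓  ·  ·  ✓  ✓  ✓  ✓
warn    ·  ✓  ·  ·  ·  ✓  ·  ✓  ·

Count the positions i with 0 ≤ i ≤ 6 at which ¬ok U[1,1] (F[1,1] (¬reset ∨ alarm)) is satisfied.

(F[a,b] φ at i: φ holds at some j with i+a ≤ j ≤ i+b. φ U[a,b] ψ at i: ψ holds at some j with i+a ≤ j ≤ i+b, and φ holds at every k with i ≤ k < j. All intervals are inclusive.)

Evaluate at each i in [0,6]:
  i=0: ✗ (lhs fails at k=0 before rhs at j=1)
  i=1: ✗ (lhs fails at k=1 before rhs at j=2)
  i=2: ✗ (lhs fails at k=2 before rhs at j=3)
  i=3: ✓ (rhs at j=4; lhs holds on [3,3])
  i=4: ✓ (rhs at j=5; lhs holds on [4,4])
  i=5: ✗ (lhs fails at k=5 before rhs at j=6)
  i=6: ✗ (lhs fails at k=6 before rhs at j=7)
Positions where it holds: {3, 4} → 2.

2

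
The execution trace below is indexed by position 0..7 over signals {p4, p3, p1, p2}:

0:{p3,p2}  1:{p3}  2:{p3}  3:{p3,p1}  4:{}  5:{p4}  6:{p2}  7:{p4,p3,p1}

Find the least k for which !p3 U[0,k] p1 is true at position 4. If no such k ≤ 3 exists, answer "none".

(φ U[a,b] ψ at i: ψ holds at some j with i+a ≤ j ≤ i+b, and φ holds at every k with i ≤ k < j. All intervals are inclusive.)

3

Need earliest j ≥ 4 with p1, and !p3 at every k in [4,j-1].
  j=4: rhs fails.
  j=5: rhs fails.
  j=6: rhs fails.
  j=7: rhs holds; lhs holds on [4,6]. k = 3.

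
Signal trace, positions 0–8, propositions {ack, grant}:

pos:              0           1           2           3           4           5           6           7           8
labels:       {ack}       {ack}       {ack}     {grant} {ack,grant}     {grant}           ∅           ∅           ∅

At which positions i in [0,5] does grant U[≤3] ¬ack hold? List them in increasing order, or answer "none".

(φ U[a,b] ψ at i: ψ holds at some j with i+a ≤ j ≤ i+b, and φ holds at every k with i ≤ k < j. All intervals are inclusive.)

Evaluate at each i in [0,5]:
  i=0: ✗ (lhs fails at k=0 before rhs at j=3)
  i=1: ✗ (lhs fails at k=1 before rhs at j=3)
  i=2: ✗ (lhs fails at k=2 before rhs at j=3)
  i=3: ✓ (rhs at j=3)
  i=4: ✓ (rhs at j=5; lhs holds on [4,4])
  i=5: ✓ (rhs at j=5)

3, 4, 5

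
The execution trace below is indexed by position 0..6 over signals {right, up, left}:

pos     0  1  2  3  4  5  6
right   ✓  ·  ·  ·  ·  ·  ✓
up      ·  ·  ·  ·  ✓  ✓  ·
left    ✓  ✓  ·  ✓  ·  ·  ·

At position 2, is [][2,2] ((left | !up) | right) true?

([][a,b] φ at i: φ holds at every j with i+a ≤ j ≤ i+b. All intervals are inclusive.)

Does not hold

Check ((left | !up) | right) at every j in [4,4]:
  j=4: false
Fails at j=4 → formula fails.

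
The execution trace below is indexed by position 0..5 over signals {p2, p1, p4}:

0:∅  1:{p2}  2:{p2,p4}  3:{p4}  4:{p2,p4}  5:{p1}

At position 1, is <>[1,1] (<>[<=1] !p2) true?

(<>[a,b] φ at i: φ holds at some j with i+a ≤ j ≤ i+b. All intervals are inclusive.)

Yes

Check <>[<=1] !p2 at each j in [2,2]:
  j=2: holds (witness at 3)
Found at j=2 → formula holds.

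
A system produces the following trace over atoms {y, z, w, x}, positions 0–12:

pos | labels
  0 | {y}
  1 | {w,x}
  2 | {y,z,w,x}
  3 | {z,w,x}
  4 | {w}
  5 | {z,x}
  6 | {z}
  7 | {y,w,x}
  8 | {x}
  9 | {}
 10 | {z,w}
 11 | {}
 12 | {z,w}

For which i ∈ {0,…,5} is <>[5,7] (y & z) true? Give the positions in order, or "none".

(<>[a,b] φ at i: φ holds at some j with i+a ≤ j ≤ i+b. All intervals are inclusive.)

Evaluate at each i in [0,5]:
  i=0: ✗ (none in [5,7])
  i=1: ✗ (none in [6,8])
  i=2: ✗ (none in [7,9])
  i=3: ✗ (none in [8,10])
  i=4: ✗ (none in [9,11])
  i=5: ✗ (none in [10,12])

none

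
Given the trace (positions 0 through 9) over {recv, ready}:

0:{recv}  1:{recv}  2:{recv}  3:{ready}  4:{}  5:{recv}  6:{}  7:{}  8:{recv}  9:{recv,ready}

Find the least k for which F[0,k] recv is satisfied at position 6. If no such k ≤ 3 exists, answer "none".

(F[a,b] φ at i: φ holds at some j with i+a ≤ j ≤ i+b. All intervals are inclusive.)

2

Scan j = 6,7,… for recv:
  j=6: fails
  j=7: fails
  j=8: holds
First hit at j=8, so smallest k = 8-6 = 2.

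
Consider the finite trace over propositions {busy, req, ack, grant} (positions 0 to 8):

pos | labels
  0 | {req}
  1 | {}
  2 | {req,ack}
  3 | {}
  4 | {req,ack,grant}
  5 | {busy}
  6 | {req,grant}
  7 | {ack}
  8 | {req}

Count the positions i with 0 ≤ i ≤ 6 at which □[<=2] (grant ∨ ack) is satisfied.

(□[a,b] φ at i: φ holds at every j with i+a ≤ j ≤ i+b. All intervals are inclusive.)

0

Evaluate at each i in [0,6]:
  i=0: ✗ (fails at j=0)
  i=1: ✗ (fails at j=1)
  i=2: ✗ (fails at j=3)
  i=3: ✗ (fails at j=3)
  i=4: ✗ (fails at j=5)
  i=5: ✗ (fails at j=5)
  i=6: ✗ (fails at j=8)
Positions where it holds: {} → 0.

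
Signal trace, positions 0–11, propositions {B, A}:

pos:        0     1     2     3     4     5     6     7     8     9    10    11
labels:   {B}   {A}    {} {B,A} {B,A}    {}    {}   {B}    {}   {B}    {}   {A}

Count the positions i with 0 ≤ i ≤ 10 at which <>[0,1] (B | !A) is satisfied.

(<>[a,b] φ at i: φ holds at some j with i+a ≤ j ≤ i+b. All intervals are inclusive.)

11

Evaluate at each i in [0,10]:
  i=0: ✓ (witness j=0)
  i=1: ✓ (witness j=2)
  i=2: ✓ (witness j=2)
  i=3: ✓ (witness j=3)
  i=4: ✓ (witness j=4)
  i=5: ✓ (witness j=5)
  i=6: ✓ (witness j=6)
  i=7: ✓ (witness j=7)
  i=8: ✓ (witness j=8)
  i=9: ✓ (witness j=9)
  i=10: ✓ (witness j=10)
Positions where it holds: {0, 1, 2, 3, 4, 5, 6, 7, 8, 9, 10} → 11.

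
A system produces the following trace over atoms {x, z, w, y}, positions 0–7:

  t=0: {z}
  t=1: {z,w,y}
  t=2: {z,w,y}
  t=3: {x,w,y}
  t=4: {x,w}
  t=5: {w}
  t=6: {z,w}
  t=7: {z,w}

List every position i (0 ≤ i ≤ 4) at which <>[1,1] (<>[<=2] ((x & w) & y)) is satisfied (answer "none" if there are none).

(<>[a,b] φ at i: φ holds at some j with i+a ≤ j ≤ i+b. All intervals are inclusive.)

Evaluate at each i in [0,4]:
  i=0: ✓ (witness j=1)
  i=1: ✓ (witness j=2)
  i=2: ✓ (witness j=3)
  i=3: ✗ (none in [4,4])
  i=4: ✗ (none in [5,5])

0, 1, 2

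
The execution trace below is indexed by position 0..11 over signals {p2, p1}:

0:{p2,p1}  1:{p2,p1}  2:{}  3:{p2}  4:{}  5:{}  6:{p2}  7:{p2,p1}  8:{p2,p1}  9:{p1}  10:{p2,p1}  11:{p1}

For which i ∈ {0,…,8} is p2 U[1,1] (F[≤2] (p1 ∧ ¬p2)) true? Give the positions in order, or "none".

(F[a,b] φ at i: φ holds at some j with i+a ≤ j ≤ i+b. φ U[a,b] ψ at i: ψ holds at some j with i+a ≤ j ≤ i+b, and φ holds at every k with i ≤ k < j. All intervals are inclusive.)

6, 7, 8

Evaluate at each i in [0,8]:
  i=0: ✗ (no rhs in [1,1])
  i=1: ✗ (no rhs in [2,2])
  i=2: ✗ (no rhs in [3,3])
  i=3: ✗ (no rhs in [4,4])
  i=4: ✗ (no rhs in [5,5])
  i=5: ✗ (no rhs in [6,6])
  i=6: ✓ (rhs at j=7; lhs holds on [6,6])
  i=7: ✓ (rhs at j=8; lhs holds on [7,7])
  i=8: ✓ (rhs at j=9; lhs holds on [8,8])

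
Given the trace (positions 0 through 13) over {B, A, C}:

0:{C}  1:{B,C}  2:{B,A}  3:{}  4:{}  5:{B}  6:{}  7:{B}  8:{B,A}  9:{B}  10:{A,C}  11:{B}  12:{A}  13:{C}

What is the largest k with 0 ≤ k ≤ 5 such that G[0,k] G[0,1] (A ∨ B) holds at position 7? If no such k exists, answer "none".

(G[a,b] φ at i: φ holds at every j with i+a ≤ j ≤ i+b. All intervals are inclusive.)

G[0,1] (A ∨ B) must hold from j=7 onward; find where it first fails.
  j=7: holds
  j=8: holds
  j=9: holds
  j=10: holds
  j=11: holds
  j=12: fails
Holds on [7,11], so largest k = 4.

4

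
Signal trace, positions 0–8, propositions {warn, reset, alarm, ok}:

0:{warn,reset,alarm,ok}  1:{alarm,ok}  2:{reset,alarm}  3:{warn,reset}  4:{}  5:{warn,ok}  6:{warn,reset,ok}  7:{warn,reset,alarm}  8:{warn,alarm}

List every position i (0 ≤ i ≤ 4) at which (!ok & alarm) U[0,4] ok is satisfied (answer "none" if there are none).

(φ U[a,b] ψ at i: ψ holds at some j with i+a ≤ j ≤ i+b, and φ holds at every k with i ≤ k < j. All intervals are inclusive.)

Evaluate at each i in [0,4]:
  i=0: ✓ (rhs at j=0)
  i=1: ✓ (rhs at j=1)
  i=2: ✗ (lhs fails at k=3 before rhs at j=5)
  i=3: ✗ (lhs fails at k=3 before rhs at j=5)
  i=4: ✗ (lhs fails at k=4 before rhs at j=5)

0, 1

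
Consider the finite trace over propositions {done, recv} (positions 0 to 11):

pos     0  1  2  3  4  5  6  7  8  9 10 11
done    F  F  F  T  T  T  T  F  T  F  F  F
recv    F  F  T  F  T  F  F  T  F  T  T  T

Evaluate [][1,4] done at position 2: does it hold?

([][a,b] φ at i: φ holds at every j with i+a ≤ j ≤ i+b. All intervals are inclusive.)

Check done at every j in [3,6]:
  j=3: true
  j=4: true
  j=5: true
  j=6: true
All positions satisfy it → formula holds.

Holds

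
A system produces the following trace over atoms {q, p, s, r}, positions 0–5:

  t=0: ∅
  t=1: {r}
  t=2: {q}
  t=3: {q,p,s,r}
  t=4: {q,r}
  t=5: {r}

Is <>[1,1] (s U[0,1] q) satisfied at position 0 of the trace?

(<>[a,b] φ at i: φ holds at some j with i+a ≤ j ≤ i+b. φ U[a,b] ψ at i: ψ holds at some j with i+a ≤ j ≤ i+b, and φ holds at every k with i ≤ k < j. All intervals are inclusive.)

Check (s U[0,1] q) at each j in [1,1]:
  j=1: fails
No position in the window satisfies it → formula fails.

False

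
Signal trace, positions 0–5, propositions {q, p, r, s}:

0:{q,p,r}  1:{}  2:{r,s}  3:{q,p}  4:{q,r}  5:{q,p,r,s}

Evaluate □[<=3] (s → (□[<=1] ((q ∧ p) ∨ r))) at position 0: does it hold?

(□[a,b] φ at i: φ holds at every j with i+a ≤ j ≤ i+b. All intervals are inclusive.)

Check (s → (□[<=1] ((q ∧ p) ∨ r))) at every j in [0,3]:
  j=0: antecedent false → ✓
  j=1: antecedent false → ✓
  j=2: antecedent true; consequent holds on [2,3] → ✓
  j=3: antecedent false → ✓
All positions satisfy it → formula holds.

Holds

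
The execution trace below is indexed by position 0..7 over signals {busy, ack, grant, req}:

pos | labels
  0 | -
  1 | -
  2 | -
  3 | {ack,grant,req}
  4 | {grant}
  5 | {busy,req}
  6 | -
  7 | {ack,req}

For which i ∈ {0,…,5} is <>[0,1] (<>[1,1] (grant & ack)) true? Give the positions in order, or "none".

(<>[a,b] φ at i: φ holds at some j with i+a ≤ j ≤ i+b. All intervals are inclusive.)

Evaluate at each i in [0,5]:
  i=0: ✗ (none in [0,1])
  i=1: ✓ (witness j=2)
  i=2: ✓ (witness j=2)
  i=3: ✗ (none in [3,4])
  i=4: ✗ (none in [4,5])
  i=5: ✗ (none in [5,6])

1, 2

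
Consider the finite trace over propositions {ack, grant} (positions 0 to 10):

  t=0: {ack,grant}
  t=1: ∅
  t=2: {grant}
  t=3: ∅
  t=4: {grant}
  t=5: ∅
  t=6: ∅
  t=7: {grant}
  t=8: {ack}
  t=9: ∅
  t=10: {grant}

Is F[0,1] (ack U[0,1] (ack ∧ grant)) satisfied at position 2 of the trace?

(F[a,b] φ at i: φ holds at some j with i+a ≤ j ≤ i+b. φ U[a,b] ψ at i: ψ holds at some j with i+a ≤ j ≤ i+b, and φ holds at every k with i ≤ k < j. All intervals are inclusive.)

Check (ack U[0,1] (ack ∧ grant)) at each j in [2,3]:
  j=2: fails
  j=3: fails
No position in the window satisfies it → formula fails.

No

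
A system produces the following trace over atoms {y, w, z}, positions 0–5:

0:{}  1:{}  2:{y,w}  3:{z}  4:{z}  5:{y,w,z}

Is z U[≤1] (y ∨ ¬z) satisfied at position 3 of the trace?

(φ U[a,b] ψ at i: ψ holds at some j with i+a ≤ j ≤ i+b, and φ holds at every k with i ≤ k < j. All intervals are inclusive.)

Does not hold

Need some j in [3,4] with (y ∨ ¬z), and z at every k in [3,j-1].
  j=3: (y ∨ ¬z) false.
  j=4: (y ∨ ¬z) false.
No j in the window works → until fails.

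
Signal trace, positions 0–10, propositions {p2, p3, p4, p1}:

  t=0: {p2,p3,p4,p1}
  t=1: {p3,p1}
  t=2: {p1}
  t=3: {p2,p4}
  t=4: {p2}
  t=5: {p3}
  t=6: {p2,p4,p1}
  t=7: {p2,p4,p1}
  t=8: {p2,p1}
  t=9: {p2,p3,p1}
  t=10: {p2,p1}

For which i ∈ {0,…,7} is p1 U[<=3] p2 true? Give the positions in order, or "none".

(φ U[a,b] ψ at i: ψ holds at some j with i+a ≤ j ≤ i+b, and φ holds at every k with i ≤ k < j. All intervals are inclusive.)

0, 1, 2, 3, 4, 6, 7

Evaluate at each i in [0,7]:
  i=0: ✓ (rhs at j=0)
  i=1: ✓ (rhs at j=3; lhs holds on [1,2])
  i=2: ✓ (rhs at j=3; lhs holds on [2,2])
  i=3: ✓ (rhs at j=3)
  i=4: ✓ (rhs at j=4)
  i=5: ✗ (lhs fails at k=5 before rhs at j=6)
  i=6: ✓ (rhs at j=6)
  i=7: ✓ (rhs at j=7)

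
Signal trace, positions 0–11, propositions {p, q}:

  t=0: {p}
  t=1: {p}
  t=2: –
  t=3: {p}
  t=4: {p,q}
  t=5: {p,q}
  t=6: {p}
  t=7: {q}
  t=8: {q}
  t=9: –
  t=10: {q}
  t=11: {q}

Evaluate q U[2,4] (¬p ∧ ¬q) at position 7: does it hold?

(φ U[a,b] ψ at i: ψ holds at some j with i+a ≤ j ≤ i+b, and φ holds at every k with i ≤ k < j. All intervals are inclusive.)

Need some j in [9,11] with (¬p ∧ ¬q), and q at every k in [7,j-1].
  j=9: (¬p ∧ ¬q) holds; q holds at every k in [7,8] → satisfied.

True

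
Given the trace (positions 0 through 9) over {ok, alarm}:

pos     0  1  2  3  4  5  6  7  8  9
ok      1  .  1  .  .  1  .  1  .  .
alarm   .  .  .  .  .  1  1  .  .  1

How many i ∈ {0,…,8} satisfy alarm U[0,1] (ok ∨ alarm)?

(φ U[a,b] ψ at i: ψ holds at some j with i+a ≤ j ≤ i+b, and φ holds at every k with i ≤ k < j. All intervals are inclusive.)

Evaluate at each i in [0,8]:
  i=0: ✓ (rhs at j=0)
  i=1: ✗ (lhs fails at k=1 before rhs at j=2)
  i=2: ✓ (rhs at j=2)
  i=3: ✗ (no rhs in [3,4])
  i=4: ✗ (lhs fails at k=4 before rhs at j=5)
  i=5: ✓ (rhs at j=5)
  i=6: ✓ (rhs at j=6)
  i=7: ✓ (rhs at j=7)
  i=8: ✗ (lhs fails at k=8 before rhs at j=9)
Positions where it holds: {0, 2, 5, 6, 7} → 5.

5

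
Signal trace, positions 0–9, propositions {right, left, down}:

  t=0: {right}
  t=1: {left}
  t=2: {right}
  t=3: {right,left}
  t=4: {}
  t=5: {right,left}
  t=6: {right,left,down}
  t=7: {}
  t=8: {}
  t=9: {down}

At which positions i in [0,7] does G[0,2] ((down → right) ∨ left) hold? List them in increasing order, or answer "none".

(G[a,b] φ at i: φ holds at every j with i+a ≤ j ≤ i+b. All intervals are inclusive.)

0, 1, 2, 3, 4, 5, 6

Evaluate at each i in [0,7]:
  i=0: ✓ (all of [0,2])
  i=1: ✓ (all of [1,3])
  i=2: ✓ (all of [2,4])
  i=3: ✓ (all of [3,5])
  i=4: ✓ (all of [4,6])
  i=5: ✓ (all of [5,7])
  i=6: ✓ (all of [6,8])
  i=7: ✗ (fails at j=9)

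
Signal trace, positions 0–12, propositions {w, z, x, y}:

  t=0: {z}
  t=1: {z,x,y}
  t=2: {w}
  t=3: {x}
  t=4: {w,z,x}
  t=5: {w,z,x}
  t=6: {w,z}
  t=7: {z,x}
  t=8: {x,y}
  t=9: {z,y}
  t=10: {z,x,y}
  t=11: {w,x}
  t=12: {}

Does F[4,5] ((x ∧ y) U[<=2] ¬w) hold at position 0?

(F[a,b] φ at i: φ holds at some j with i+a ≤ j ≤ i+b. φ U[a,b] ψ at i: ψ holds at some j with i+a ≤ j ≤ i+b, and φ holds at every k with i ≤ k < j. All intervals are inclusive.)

Check ((x ∧ y) U[<=2] ¬w) at each j in [4,5]:
  j=4: fails
  j=5: fails
No position in the window satisfies it → formula fails.

False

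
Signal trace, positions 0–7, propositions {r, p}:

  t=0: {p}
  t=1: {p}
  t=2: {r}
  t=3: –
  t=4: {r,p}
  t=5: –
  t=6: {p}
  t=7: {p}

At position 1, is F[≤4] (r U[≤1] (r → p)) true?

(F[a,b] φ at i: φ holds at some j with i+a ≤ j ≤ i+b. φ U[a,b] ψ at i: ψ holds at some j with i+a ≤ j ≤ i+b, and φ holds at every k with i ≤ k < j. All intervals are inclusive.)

Check (r U[≤1] (r → p)) at each j in [1,5]:
  j=1: holds
  j=2: holds
  j=3: holds
  j=4: holds
  j=5: holds
Found at j=1 → formula holds.

Holds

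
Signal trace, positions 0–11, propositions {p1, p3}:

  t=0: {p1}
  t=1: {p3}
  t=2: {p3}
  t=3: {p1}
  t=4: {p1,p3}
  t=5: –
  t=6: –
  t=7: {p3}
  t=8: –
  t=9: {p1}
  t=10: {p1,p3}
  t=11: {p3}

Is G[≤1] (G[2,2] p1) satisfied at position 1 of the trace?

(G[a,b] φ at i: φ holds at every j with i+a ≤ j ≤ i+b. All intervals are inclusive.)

True

Check G[2,2] p1 at every j in [1,2]:
  j=1: holds on [3,3]
  j=2: holds on [4,4]
All positions satisfy it → formula holds.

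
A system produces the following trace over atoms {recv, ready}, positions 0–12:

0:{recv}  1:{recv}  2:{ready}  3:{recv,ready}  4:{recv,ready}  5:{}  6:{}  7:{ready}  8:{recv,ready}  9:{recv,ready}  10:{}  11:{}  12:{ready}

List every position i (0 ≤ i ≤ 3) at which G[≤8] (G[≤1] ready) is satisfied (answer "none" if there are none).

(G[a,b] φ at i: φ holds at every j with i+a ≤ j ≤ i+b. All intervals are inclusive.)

none

Evaluate at each i in [0,3]:
  i=0: ✗ (fails at j=0)
  i=1: ✗ (fails at j=1)
  i=2: ✗ (fails at j=4)
  i=3: ✗ (fails at j=4)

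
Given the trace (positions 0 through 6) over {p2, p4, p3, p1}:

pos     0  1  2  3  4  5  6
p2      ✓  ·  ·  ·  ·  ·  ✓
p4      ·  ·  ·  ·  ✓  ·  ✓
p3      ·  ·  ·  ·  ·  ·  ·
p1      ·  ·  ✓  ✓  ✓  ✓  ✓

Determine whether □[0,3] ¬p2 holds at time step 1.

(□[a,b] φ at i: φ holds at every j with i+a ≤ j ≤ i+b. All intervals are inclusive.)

True

Check ¬p2 at every j in [1,4]:
  j=1: true
  j=2: true
  j=3: true
  j=4: true
All positions satisfy it → formula holds.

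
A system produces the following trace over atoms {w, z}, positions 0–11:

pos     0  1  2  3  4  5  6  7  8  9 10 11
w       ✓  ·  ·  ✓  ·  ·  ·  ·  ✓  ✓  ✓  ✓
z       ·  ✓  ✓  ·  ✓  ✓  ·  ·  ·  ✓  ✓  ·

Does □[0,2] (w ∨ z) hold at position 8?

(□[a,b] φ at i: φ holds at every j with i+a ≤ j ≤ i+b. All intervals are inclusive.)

Holds

Check (w ∨ z) at every j in [8,10]:
  j=8: true
  j=9: true
  j=10: true
All positions satisfy it → formula holds.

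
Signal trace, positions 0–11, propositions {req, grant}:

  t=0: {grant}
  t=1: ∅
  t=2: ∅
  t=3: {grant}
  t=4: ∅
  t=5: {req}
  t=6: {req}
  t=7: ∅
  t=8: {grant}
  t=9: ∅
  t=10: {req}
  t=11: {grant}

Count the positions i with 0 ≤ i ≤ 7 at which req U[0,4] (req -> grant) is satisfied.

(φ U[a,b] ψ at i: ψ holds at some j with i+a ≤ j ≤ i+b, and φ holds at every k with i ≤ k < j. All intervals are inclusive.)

Evaluate at each i in [0,7]:
  i=0: ✓ (rhs at j=0)
  i=1: ✓ (rhs at j=1)
  i=2: ✓ (rhs at j=2)
  i=3: ✓ (rhs at j=3)
  i=4: ✓ (rhs at j=4)
  i=5: ✓ (rhs at j=7; lhs holds on [5,6])
  i=6: ✓ (rhs at j=7; lhs holds on [6,6])
  i=7: ✓ (rhs at j=7)
Positions where it holds: {0, 1, 2, 3, 4, 5, 6, 7} → 8.

8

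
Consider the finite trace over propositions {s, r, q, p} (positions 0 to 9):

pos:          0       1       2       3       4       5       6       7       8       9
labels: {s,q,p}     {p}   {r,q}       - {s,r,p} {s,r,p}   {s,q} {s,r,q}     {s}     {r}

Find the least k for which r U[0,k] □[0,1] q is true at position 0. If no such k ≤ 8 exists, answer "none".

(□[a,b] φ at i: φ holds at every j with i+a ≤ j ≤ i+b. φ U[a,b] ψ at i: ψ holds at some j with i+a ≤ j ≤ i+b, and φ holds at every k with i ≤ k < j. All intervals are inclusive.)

none

Need earliest j ≥ 0 with □[0,1] q, and r at every k in [0,j-1].
  j=0: rhs fails.
  j=1: rhs fails.
  j=2: rhs fails.
  j=3: rhs fails.
  j=4: rhs fails.
  j=5: rhs fails.
  j=6: rhs holds but lhs fails at k=0.
  j=7: rhs fails.
  j=8: rhs fails.
No witness within the range → none.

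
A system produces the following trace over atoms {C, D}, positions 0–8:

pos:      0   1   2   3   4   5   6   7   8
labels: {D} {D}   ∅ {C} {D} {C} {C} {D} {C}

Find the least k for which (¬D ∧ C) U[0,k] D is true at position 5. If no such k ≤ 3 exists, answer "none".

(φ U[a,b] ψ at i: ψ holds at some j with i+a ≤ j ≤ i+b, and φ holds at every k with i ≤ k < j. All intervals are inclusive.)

2

Need earliest j ≥ 5 with D, and (¬D ∧ C) at every k in [5,j-1].
  j=5: rhs fails.
  j=6: rhs fails.
  j=7: rhs holds; lhs holds on [5,6]. k = 2.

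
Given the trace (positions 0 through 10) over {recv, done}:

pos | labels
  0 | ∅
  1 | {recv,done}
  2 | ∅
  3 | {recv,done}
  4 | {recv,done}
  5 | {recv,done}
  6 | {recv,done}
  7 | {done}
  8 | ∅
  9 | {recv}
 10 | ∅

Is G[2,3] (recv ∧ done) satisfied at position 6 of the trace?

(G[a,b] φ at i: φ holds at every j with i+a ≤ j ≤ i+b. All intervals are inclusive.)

No

Check (recv ∧ done) at every j in [8,9]:
  j=8: false
  j=9: false
Fails at j=8 → formula fails.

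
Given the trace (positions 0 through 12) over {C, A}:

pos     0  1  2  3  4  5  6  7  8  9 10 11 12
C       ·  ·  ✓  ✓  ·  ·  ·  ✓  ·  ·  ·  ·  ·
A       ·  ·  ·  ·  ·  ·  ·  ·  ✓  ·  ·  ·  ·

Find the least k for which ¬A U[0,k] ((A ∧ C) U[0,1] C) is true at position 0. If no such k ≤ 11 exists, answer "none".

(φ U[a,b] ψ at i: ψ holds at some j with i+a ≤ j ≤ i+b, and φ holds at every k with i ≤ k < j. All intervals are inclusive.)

Need earliest j ≥ 0 with ((A ∧ C) U[0,1] C), and ¬A at every k in [0,j-1].
  j=0: rhs fails.
  j=1: rhs fails.
  j=2: rhs holds; lhs holds on [0,1]. k = 2.

2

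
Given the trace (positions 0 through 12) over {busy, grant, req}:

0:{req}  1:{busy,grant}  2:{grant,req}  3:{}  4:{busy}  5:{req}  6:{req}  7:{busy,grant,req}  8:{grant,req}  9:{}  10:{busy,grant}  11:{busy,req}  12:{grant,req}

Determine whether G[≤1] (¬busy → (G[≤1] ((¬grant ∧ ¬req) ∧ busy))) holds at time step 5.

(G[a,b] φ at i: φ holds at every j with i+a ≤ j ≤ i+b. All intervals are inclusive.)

False

Check (¬busy → (G[≤1] ((¬grant ∧ ¬req) ∧ busy))) at every j in [5,6]:
  j=5: antecedent true; consequent fails at 5 → ✗
  j=6: antecedent true; consequent fails at 6 → ✗
Fails at j=5 → formula fails.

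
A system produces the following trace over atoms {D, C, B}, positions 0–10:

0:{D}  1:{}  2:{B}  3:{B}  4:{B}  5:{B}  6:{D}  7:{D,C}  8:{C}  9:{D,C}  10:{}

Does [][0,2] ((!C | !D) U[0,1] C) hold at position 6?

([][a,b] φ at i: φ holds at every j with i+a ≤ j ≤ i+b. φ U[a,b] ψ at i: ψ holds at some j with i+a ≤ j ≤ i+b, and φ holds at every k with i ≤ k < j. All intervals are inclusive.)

True

Check ((!C | !D) U[0,1] C) at every j in [6,8]:
  j=6: holds
  j=7: holds
  j=8: holds
All positions satisfy it → formula holds.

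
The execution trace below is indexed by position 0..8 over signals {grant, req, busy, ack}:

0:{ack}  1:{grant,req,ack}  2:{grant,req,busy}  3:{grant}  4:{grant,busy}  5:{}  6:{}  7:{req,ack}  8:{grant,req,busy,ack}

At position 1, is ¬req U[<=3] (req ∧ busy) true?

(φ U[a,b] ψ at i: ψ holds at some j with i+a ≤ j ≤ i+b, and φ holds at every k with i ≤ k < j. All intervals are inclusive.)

Need some j in [1,4] with (req ∧ busy), and ¬req at every k in [1,j-1].
  j=1: (req ∧ busy) false.
  j=2: (req ∧ busy) holds, but ¬req fails at k=1 → not this j.
  j=3: (req ∧ busy) false.
  j=4: (req ∧ busy) false.
No j in the window works → until fails.

False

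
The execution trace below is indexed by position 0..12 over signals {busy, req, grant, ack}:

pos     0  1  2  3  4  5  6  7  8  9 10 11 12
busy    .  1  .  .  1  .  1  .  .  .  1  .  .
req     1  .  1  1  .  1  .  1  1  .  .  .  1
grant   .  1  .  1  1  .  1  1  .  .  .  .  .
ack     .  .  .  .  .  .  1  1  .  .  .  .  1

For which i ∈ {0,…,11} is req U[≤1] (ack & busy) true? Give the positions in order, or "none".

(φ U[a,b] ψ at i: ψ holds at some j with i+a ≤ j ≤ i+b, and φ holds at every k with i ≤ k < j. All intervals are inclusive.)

5, 6

Evaluate at each i in [0,11]:
  i=0: ✗ (no rhs in [0,1])
  i=1: ✗ (no rhs in [1,2])
  i=2: ✗ (no rhs in [2,3])
  i=3: ✗ (no rhs in [3,4])
  i=4: ✗ (no rhs in [4,5])
  i=5: ✓ (rhs at j=6; lhs holds on [5,5])
  i=6: ✓ (rhs at j=6)
  i=7: ✗ (no rhs in [7,8])
  i=8: ✗ (no rhs in [8,9])
  i=9: ✗ (no rhs in [9,10])
  i=10: ✗ (no rhs in [10,11])
  i=11: ✗ (no rhs in [11,12])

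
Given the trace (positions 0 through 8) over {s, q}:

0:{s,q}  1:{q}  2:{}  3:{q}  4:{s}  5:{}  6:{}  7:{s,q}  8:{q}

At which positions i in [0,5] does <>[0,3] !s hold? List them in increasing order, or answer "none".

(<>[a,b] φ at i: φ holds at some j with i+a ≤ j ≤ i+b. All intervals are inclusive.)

Evaluate at each i in [0,5]:
  i=0: ✓ (witness j=1)
  i=1: ✓ (witness j=1)
  i=2: ✓ (witness j=2)
  i=3: ✓ (witness j=3)
  i=4: ✓ (witness j=5)
  i=5: ✓ (witness j=5)

0, 1, 2, 3, 4, 5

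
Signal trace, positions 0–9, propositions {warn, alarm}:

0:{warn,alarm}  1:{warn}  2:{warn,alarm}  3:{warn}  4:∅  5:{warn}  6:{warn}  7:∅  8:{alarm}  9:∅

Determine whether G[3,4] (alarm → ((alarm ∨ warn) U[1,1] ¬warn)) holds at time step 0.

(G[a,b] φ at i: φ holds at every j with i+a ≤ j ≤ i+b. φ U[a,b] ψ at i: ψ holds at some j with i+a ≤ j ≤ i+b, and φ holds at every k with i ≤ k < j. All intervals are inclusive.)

Yes

Check (alarm → ((alarm ∨ warn) U[1,1] ¬warn)) at every j in [3,4]:
  j=3: antecedent false → ✓
  j=4: antecedent false → ✓
All positions satisfy it → formula holds.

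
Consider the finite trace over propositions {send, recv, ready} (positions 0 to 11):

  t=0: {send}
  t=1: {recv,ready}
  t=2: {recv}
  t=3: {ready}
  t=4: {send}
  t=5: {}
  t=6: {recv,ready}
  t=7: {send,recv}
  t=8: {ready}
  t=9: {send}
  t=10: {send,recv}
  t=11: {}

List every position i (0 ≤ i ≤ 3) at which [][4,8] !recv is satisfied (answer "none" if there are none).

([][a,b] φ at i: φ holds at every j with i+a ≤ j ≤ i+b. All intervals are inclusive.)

none

Evaluate at each i in [0,3]:
  i=0: ✗ (fails at j=6)
  i=1: ✗ (fails at j=6)
  i=2: ✗ (fails at j=6)
  i=3: ✗ (fails at j=7)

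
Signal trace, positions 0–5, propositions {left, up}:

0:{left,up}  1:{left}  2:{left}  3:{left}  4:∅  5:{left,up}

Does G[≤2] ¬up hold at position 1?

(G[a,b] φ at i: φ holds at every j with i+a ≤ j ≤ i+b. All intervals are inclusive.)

Check ¬up at every j in [1,3]:
  j=1: true
  j=2: true
  j=3: true
All positions satisfy it → formula holds.

Yes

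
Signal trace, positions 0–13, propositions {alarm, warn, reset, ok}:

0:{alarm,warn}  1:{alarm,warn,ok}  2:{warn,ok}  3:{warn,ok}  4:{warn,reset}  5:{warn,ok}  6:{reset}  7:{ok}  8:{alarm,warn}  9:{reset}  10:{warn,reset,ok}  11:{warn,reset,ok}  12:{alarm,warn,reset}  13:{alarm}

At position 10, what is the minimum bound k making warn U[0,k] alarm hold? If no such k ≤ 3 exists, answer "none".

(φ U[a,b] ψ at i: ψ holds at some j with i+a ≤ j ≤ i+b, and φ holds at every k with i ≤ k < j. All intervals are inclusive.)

Need earliest j ≥ 10 with alarm, and warn at every k in [10,j-1].
  j=10: rhs fails.
  j=11: rhs fails.
  j=12: rhs holds; lhs holds on [10,11]. k = 2.

2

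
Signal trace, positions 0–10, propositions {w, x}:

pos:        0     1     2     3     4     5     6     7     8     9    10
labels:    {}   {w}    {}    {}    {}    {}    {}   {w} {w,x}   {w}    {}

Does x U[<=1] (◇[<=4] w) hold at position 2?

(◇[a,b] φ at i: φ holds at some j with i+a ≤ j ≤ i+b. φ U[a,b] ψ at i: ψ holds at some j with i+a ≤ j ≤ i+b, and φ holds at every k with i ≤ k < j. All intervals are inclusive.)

Does not hold

Need some j in [2,3] with ◇[<=4] w, and x at every k in [2,j-1].
  j=2: ◇[<=4] w — fails (none in [2,6]).
  j=3: ◇[<=4] w holds, but x fails at k=2 → not this j.
No j in the window works → until fails.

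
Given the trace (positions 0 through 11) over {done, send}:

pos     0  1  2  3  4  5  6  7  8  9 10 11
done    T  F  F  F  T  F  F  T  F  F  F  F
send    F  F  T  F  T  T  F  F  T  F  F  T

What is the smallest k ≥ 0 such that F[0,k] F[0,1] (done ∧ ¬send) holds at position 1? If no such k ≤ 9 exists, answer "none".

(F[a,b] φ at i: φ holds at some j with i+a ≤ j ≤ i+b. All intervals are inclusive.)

Scan j = 1,2,… for F[0,1] (done ∧ ¬send):
  j=1: fails
  j=2: fails
  j=3: fails
  j=4: fails
  j=5: fails
  j=6: holds
First hit at j=6, so smallest k = 6-1 = 5.

5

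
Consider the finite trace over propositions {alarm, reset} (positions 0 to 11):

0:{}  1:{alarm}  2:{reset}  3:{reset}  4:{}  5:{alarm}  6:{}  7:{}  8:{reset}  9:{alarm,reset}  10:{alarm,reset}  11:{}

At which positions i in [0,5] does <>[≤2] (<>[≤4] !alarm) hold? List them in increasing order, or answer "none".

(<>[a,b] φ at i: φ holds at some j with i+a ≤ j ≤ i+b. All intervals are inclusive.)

0, 1, 2, 3, 4, 5

Evaluate at each i in [0,5]:
  i=0: ✓ (witness j=0)
  i=1: ✓ (witness j=1)
  i=2: ✓ (witness j=2)
  i=3: ✓ (witness j=3)
  i=4: ✓ (witness j=4)
  i=5: ✓ (witness j=5)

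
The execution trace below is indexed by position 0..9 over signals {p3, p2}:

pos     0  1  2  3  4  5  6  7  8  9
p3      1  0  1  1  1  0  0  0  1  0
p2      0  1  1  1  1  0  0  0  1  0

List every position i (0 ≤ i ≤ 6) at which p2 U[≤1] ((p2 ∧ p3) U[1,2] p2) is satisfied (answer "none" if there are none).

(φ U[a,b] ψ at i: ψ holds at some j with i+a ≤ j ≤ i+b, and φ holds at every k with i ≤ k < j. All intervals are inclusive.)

Evaluate at each i in [0,6]:
  i=0: ✗ (no rhs in [0,1])
  i=1: ✓ (rhs at j=2; lhs holds on [1,1])
  i=2: ✓ (rhs at j=2)
  i=3: ✓ (rhs at j=3)
  i=4: ✗ (no rhs in [4,5])
  i=5: ✗ (no rhs in [5,6])
  i=6: ✗ (no rhs in [6,7])

1, 2, 3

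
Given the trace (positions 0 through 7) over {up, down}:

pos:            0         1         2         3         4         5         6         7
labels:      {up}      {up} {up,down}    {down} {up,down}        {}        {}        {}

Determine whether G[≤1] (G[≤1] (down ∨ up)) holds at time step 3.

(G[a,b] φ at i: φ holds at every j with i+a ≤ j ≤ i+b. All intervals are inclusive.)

Does not hold

Check G[≤1] (down ∨ up) at every j in [3,4]:
  j=3: holds on [3,4]
  j=4: fails at 5
Fails at j=4 → formula fails.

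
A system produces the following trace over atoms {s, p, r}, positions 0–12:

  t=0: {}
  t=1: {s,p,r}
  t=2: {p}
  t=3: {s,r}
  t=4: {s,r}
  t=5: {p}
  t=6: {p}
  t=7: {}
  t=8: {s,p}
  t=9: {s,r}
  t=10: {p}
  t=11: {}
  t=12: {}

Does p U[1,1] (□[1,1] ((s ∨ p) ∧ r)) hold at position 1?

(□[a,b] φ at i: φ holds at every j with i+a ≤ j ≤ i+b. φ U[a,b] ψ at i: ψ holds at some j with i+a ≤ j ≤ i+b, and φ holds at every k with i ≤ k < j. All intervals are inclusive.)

Yes

Need some j in [2,2] with □[1,1] ((s ∨ p) ∧ r), and p at every k in [1,j-1].
  j=2: □[1,1] ((s ∨ p) ∧ r) holds; p holds at every k in [1,1] → satisfied.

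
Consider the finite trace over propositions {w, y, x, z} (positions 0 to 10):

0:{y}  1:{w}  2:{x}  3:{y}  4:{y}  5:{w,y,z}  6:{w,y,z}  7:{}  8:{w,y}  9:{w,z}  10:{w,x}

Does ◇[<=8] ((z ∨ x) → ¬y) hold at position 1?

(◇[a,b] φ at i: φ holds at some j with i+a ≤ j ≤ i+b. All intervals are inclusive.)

Check ((z ∨ x) → ¬y) at each j in [1,9]:
  j=1: true
  j=2: true
  j=3: true
  j=4: true
  j=5: false
  j=6: false
  j=7: true
  j=8: true
  j=9: true
Found at j=1 → formula holds.

Holds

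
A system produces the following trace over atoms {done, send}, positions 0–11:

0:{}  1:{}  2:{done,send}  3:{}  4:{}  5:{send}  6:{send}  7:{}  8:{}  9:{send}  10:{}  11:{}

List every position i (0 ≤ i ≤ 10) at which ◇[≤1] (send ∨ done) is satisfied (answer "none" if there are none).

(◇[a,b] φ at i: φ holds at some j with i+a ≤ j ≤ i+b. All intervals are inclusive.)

Evaluate at each i in [0,10]:
  i=0: ✗ (none in [0,1])
  i=1: ✓ (witness j=2)
  i=2: ✓ (witness j=2)
  i=3: ✗ (none in [3,4])
  i=4: ✓ (witness j=5)
  i=5: ✓ (witness j=5)
  i=6: ✓ (witness j=6)
  i=7: ✗ (none in [7,8])
  i=8: ✓ (witness j=9)
  i=9: ✓ (witness j=9)
  i=10: ✗ (none in [10,11])

1, 2, 4, 5, 6, 8, 9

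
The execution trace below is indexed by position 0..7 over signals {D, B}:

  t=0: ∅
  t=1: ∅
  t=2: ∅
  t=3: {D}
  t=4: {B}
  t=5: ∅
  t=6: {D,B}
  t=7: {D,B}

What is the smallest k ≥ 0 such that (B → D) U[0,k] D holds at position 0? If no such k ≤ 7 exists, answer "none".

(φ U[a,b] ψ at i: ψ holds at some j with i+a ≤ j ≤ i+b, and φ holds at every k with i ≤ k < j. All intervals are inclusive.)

Need earliest j ≥ 0 with D, and (B → D) at every k in [0,j-1].
  j=0: rhs fails.
  j=1: rhs fails.
  j=2: rhs fails.
  j=3: rhs holds; lhs holds on [0,2]. k = 3.

3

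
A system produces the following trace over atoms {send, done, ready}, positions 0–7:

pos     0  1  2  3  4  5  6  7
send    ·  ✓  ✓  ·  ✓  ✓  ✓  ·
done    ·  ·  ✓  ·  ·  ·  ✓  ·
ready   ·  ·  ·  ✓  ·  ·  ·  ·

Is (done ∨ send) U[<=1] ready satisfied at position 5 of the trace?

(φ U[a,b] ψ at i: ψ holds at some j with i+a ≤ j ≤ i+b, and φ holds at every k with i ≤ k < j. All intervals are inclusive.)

False

Need some j in [5,6] with ready, and (done ∨ send) at every k in [5,j-1].
  j=5: ready false.
  j=6: ready false.
No j in the window works → until fails.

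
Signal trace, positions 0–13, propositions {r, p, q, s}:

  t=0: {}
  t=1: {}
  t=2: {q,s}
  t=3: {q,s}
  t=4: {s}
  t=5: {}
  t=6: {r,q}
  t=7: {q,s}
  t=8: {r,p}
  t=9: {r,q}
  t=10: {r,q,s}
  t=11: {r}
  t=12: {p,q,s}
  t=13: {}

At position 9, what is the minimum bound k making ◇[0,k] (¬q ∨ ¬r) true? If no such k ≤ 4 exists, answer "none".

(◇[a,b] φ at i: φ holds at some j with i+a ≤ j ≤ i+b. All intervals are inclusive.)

2

Scan j = 9,10,… for (¬q ∨ ¬r):
  j=9: fails
  j=10: fails
  j=11: holds
First hit at j=11, so smallest k = 11-9 = 2.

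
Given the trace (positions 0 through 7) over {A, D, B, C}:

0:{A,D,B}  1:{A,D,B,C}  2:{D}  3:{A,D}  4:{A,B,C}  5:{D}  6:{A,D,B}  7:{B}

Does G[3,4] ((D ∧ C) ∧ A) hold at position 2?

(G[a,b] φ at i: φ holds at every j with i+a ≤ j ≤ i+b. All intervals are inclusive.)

Check ((D ∧ C) ∧ A) at every j in [5,6]:
  j=5: false
  j=6: false
Fails at j=5 → formula fails.

Does not hold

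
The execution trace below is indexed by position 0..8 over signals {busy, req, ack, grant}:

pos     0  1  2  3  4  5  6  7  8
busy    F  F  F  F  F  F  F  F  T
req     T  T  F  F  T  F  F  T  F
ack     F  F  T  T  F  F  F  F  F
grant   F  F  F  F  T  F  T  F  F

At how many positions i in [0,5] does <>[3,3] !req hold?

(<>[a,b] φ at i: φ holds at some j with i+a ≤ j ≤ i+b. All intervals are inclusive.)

Evaluate at each i in [0,5]:
  i=0: ✓ (witness j=3)
  i=1: ✗ (none in [4,4])
  i=2: ✓ (witness j=5)
  i=3: ✓ (witness j=6)
  i=4: ✗ (none in [7,7])
  i=5: ✓ (witness j=8)
Positions where it holds: {0, 2, 3, 5} → 4.

4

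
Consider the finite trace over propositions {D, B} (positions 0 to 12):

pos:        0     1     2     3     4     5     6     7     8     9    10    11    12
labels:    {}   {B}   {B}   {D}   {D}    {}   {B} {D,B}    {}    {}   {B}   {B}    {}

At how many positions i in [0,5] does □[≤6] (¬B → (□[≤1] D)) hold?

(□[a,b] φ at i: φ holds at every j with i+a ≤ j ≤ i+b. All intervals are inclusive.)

Evaluate at each i in [0,5]:
  i=0: ✗ (fails at j=0)
  i=1: ✗ (fails at j=4)
  i=2: ✗ (fails at j=4)
  i=3: ✗ (fails at j=4)
  i=4: ✗ (fails at j=4)
  i=5: ✗ (fails at j=5)
Positions where it holds: {} → 0.

0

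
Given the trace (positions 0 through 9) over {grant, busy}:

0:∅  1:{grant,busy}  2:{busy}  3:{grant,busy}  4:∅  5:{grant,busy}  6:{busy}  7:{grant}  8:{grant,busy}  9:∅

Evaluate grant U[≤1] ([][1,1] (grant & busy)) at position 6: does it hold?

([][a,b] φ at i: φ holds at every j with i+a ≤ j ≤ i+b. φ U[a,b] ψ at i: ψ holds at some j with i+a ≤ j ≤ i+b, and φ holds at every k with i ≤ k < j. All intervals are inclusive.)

Need some j in [6,7] with [][1,1] (grant & busy), and grant at every k in [6,j-1].
  j=6: [][1,1] (grant & busy) — fails at 7.
  j=7: [][1,1] (grant & busy) holds, but grant fails at k=6 → not this j.
No j in the window works → until fails.

Does not hold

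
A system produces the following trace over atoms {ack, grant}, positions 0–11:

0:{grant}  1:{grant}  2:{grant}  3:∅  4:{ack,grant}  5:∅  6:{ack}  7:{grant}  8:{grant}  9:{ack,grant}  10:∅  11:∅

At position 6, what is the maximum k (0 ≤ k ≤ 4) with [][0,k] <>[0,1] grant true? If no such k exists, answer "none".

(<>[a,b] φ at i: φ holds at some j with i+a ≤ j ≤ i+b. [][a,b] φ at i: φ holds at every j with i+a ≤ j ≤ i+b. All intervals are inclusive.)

<>[0,1] grant must hold from j=6 onward; find where it first fails.
  j=6: holds
  j=7: holds
  j=8: holds
  j=9: holds
  j=10: fails
Holds on [6,9], so largest k = 3.

3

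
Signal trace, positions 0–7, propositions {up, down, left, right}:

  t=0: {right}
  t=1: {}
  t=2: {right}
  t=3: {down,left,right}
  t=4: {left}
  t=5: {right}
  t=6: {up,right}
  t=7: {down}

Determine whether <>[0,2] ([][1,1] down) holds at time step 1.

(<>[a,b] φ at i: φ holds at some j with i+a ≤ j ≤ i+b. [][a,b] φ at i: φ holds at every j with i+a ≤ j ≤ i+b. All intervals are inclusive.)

Check [][1,1] down at each j in [1,3]:
  j=1: fails at 2
  j=2: holds on [3,3]
  j=3: fails at 4
Found at j=2 → formula holds.

Yes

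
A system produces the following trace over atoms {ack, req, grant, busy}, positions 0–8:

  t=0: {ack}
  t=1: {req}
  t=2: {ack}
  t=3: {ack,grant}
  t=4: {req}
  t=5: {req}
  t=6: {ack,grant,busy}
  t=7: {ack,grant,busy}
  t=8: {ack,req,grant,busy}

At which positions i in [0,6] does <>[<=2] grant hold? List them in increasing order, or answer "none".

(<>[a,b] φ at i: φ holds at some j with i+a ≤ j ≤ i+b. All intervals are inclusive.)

1, 2, 3, 4, 5, 6

Evaluate at each i in [0,6]:
  i=0: ✗ (none in [0,2])
  i=1: ✓ (witness j=3)
  i=2: ✓ (witness j=3)
  i=3: ✓ (witness j=3)
  i=4: ✓ (witness j=6)
  i=5: ✓ (witness j=6)
  i=6: ✓ (witness j=6)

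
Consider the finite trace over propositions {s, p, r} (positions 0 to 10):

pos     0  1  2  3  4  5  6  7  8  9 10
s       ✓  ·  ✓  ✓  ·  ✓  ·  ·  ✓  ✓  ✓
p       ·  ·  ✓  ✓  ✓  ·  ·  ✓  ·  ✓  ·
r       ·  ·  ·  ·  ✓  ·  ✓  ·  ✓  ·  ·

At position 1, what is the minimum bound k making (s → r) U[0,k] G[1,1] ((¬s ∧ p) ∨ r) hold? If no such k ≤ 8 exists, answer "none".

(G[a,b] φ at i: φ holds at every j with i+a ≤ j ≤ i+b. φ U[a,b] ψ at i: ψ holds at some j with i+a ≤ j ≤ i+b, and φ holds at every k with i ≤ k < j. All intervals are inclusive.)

none

Need earliest j ≥ 1 with G[1,1] ((¬s ∧ p) ∨ r), and (s → r) at every k in [1,j-1].
  j=1: rhs fails.
  j=2: rhs fails.
  j=3: rhs holds but lhs fails at k=2.
  j=4: rhs fails.
  j=5: rhs holds but lhs fails at k=2.
  j=6: rhs holds but lhs fails at k=2.
  j=7: rhs holds but lhs fails at k=2.
  j=8: rhs fails.
  j=9: rhs fails.
No witness within the range → none.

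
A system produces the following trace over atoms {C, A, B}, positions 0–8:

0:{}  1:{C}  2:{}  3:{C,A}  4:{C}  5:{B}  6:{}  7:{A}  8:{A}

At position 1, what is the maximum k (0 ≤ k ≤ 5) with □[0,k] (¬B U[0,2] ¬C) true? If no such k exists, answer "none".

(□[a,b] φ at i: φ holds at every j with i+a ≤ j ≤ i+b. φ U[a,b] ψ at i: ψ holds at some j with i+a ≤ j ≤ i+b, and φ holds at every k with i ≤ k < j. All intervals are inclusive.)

5

(¬B U[0,2] ¬C) must hold from j=1 onward; find where it first fails.
  j=1: holds
  j=2: holds
  j=3: holds
  j=4: holds
  j=5: holds
  j=6: holds
Holds through j=6; largest k = 5.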